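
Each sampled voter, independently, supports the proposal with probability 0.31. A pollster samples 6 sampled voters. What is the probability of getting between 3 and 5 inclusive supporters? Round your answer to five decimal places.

X ~ Binomial(6, 0.31); P(3 ≤ X ≤ 5) = Σ C(6,k) p^k (1−p)^(6−k) over k:
  k=3: C(6,3)·0.31^3·0.69^3 = 0.1957322
  k=4: C(6,4)·0.31^4·0.69^2 = 0.0659533
  k=5: C(6,5)·0.31^5·0.69^1 = 0.0118525
Total = 0.2735380

0.27354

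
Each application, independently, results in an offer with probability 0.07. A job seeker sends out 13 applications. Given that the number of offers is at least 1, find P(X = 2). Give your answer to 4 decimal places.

0.2817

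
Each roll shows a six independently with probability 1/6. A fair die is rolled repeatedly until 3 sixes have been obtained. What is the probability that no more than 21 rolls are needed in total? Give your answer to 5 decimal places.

0.70438

Finishing within 21 rolls ⇔ at least 3 successes in the first 21. With X ~ Binomial(21, 0.166667), P(Y ≤ 21) = 1 − P(X ≤ 2).
  k=0: C(21,0)·0.166667^0·0.833333^21 = 0.0217367
  k=1: C(21,1)·0.166667^1·0.833333^20 = 0.0912942
  k=2: C(21,2)·0.166667^2·0.833333^19 = 0.1825884
1 − 0.2956193 = 0.7043807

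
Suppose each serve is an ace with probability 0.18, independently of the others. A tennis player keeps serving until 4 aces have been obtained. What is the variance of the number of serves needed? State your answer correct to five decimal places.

101.23457

Y = total serves until the fourth success; negative binomial with r=4, p=0.18.
Var(Y) = r(1−p)/p² = 4·0.82 / 0.18² = 101.2345679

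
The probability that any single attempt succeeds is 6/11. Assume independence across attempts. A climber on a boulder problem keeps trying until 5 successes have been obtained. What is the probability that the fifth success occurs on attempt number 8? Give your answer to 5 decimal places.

Y = trial on which the fifth success occurs; negative binomial, r=5, p=0.545455.
P(Y=8) = C(7,4) · p^5 · (1−p)^3
= 35 · 0.048283 · 0.093914 = 0.1587058

0.15871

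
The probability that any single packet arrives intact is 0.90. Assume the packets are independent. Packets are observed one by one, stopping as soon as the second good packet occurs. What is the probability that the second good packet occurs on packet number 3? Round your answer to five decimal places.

0.16200

Y = trial on which the second success occurs; negative binomial, r=2, p=0.90.
P(Y=3) = C(2,1) · p^2 · (1−p)^1
= 2 · 0.81 · 0.1 = 0.1620000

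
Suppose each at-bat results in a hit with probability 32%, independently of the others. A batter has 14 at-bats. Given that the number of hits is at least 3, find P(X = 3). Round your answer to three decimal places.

X ~ Binomial(14, 0.32). Want P(X=3 | X≥3) = P(X=3) / P(X≥3).
P(X=3) = C(14,3)·0.32^3·0.68^11 = 0.17145
P(X≥3) = 1 − 0.00452 − 0.02978 − 0.09109 = 0.87462
Ratio = 0.17145 / 0.87462 = 0.19603

0.196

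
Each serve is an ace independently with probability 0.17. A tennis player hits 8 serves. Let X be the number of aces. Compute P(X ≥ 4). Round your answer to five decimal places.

0.03279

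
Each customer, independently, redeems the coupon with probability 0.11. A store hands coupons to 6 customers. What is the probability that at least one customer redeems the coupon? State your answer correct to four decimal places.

0.5030

P(at least one) = 1 − P(none) = 1 − (1 − 0.11)^6
= 1 − 0.496981 = 0.503019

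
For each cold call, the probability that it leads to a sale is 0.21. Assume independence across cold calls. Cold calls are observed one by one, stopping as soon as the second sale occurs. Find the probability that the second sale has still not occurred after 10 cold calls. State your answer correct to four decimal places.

Needing more than 10 cold calls ⇔ fewer than 2 successes in the first 10. With X ~ Binomial(10, 0.21), P(Y > 10) = P(X ≤ 1).
  k=0: C(10,0)·0.21^0·0.79^10 = 0.094683
  k=1: C(10,1)·0.21^1·0.79^9 = 0.251688
P(X ≤ 1) = 0.346371

0.3464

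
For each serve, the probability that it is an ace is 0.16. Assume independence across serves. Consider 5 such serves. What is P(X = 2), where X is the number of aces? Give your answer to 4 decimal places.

X ~ Binomial(n=5, p=0.16).
P(X=2) = C(5,2) · p^2 · (1−p)^3
= 10 · 0.0256 · 0.5927 = 0.151732

0.1517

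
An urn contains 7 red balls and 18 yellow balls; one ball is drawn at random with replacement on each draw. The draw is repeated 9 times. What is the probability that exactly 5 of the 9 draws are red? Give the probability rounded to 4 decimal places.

0.0583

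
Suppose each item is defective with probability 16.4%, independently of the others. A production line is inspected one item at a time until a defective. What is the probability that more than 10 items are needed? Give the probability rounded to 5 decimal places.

0.16675

Y = number of items to the first success; geometric, p = 0.164.
P(Y > 10) = P(first 10 all fail) = (1−p)^10 = 0.1667488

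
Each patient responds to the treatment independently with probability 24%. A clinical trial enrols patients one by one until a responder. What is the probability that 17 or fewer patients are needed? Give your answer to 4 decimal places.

Y = number of patients to the first success; geometric, p = 0.24.
P(Y ≤ 17) = 1 − (1−p)^17 = 1 − 0.009415 = 0.990585

0.9906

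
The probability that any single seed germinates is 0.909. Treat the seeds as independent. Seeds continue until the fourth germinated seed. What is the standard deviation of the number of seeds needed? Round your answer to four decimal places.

0.6637

Y = total seeds until the fourth success; negative binomial with r=4, p=0.909.
SD(Y) = √[r(1−p)/p²] = √(0.440528) = 0.663723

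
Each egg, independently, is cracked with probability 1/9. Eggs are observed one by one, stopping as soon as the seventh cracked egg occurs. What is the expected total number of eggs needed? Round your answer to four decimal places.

63.0000

Y = total eggs until the seventh success; negative binomial with r=7, p=0.111111.
E[Y] = r / p = 7 / 0.111111 = 63.000000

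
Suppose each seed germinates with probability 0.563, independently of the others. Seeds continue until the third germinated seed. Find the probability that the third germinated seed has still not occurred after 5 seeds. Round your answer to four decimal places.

Needing more than 5 seeds ⇔ fewer than 3 successes in the first 5. With X ~ Binomial(5, 0.563), P(Y > 5) = P(X ≤ 2).
  k=0: C(5,0)·0.563^0·0.437^5 = 0.015937
  k=1: C(5,1)·0.563^1·0.437^4 = 0.102661
  k=2: C(5,2)·0.563^2·0.437^3 = 0.264522
P(X ≤ 2) = 0.383119

0.3831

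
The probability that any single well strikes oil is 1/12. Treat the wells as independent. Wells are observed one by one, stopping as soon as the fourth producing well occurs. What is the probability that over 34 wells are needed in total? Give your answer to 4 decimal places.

0.6863

Needing more than 34 wells ⇔ fewer than 4 successes in the first 34. With X ~ Binomial(34, 0.083333), P(Y > 34) = P(X ≤ 3).
  k=0: C(34,0)·0.083333^0·0.916667^34 = 0.051903
  k=1: C(34,1)·0.083333^1·0.916667^33 = 0.160426
  k=2: C(34,2)·0.083333^2·0.916667^32 = 0.240639
  k=3: C(34,3)·0.083333^3·0.916667^31 = 0.233347
P(X ≤ 3) = 0.686315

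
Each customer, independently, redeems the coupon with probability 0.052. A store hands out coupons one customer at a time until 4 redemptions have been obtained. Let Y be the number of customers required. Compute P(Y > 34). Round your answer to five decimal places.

Needing more than 34 customers ⇔ fewer than 4 successes in the first 34. With X ~ Binomial(34, 0.052), P(Y > 34) = P(X ≤ 3).
  k=0: C(34,0)·0.052^0·0.948^34 = 0.1627359
  k=1: C(34,1)·0.052^1·0.948^33 = 0.3034991
  k=2: C(34,2)·0.052^2·0.948^32 = 0.2746859
  k=3: C(34,3)·0.052^3·0.948^31 = 0.1607164
P(X ≤ 3) = 0.9016373

0.90164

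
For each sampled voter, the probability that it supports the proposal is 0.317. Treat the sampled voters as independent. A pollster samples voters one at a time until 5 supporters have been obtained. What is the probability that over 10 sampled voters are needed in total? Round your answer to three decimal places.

0.819

Needing more than 10 sampled voters ⇔ fewer than 5 successes in the first 10. With X ~ Binomial(10, 0.317), P(Y > 10) = P(X ≤ 4).
  k=0: C(10,0)·0.317^0·0.683^10 = 0.02209
  k=1: C(10,1)·0.317^1·0.683^9 = 0.10253
  k=2: C(10,2)·0.317^2·0.683^8 = 0.21414
  k=3: C(10,3)·0.317^3·0.683^7 = 0.26504
  k=4: C(10,4)·0.317^4·0.683^6 = 0.21527
P(X ≤ 4) = 0.81906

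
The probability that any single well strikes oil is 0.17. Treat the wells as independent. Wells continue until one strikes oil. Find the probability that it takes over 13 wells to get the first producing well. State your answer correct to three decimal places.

Y = number of wells to the first success; geometric, p = 0.17.
P(Y > 13) = P(first 13 all fail) = (1−p)^13 = 0.08872

0.089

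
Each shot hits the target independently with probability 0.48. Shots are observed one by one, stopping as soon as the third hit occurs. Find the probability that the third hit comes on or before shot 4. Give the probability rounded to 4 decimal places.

0.2831

Finishing within 4 shots ⇔ at least 3 successes in the first 4. With X ~ Binomial(4, 0.48), P(Y ≤ 4) = 1 − P(X ≤ 2).
  k=0: C(4,0)·0.48^0·0.52^4 = 0.073116
  k=1: C(4,1)·0.48^1·0.52^3 = 0.269967
  k=2: C(4,2)·0.48^2·0.52^2 = 0.373801
1 − 0.716884 = 0.283116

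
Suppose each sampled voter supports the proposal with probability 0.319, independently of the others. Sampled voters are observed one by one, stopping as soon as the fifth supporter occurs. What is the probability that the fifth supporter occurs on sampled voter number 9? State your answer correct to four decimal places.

Y = trial on which the fifth success occurs; negative binomial, r=5, p=0.319.
P(Y=9) = C(8,4) · p^5 · (1−p)^4
= 70 · 0.0033033 · 0.21507 = 0.049732

0.0497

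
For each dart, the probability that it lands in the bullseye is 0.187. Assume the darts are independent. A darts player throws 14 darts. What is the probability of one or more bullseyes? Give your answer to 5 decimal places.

0.94489

P(at least one) = 1 − P(none) = 1 − (1 − 0.187)^14
= 1 − 0.0551147 = 0.9448853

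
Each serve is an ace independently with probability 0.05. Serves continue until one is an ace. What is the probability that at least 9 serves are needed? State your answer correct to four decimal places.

0.6634

Y = number of serves to the first success; geometric, p = 0.05.
P(Y > 8) = P(first 8 all fail) = (1−p)^8 = 0.663420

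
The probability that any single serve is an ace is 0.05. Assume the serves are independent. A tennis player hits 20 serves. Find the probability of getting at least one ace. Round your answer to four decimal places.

P(at least one) = 1 − P(none) = 1 − (1 − 0.05)^20
= 1 − 0.358486 = 0.641514

0.6415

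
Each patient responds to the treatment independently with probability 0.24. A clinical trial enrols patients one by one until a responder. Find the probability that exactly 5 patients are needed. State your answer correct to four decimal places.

0.0801

Geometric (trials to first success), p = 0.24.
P(Y = 5) = (1−p)^4 · p = 0.33362 · 0.24 = 0.080069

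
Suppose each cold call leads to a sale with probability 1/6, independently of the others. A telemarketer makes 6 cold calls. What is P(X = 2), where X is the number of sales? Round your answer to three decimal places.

0.201

X ~ Binomial(n=6, p=0.166667).
P(X=2) = C(6,2) · p^2 · (1−p)^4
= 15 · 0.027778 · 0.48225 = 0.20094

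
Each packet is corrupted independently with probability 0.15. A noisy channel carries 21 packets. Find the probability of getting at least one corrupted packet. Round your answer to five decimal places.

P(at least one) = 1 − P(none) = 1 − (1 − 0.15)^21
= 1 − 0.0329456 = 0.9670544

0.96705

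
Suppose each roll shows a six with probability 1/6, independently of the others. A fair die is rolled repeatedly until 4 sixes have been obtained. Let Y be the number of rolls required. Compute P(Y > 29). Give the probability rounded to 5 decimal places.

Needing more than 29 rolls ⇔ fewer than 4 successes in the first 29. With X ~ Binomial(29, 0.166667), P(Y > 29) = P(X ≤ 3).
  k=0: C(29,0)·0.166667^0·0.833333^29 = 0.0050553
  k=1: C(29,1)·0.166667^1·0.833333^28 = 0.0293205
  k=2: C(29,2)·0.166667^2·0.833333^27 = 0.0820975
  k=3: C(29,3)·0.166667^3·0.833333^26 = 0.1477755
P(X ≤ 3) = 0.2642488

0.26425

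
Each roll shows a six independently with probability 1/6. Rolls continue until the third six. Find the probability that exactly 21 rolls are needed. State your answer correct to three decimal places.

0.033

Y = trial on which the third success occurs; negative binomial, r=3, p=0.166667.
P(Y=21) = C(20,2) · p^3 · (1−p)^18
= 190 · 0.0046296 · 0.037561 = 0.03304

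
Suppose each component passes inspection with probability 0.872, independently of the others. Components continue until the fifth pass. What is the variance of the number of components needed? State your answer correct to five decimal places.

0.84168

Y = total components until the fifth success; negative binomial with r=5, p=0.872.
Var(Y) = r(1−p)/p² = 5·0.128 / 0.872² = 0.8416800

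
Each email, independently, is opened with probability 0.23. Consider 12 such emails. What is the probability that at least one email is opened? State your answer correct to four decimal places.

P(at least one) = 1 − P(none) = 1 − (1 − 0.23)^12
= 1 − 0.043440 = 0.956560

0.9566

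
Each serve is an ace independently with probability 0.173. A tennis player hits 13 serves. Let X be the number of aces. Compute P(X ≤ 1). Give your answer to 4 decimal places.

X ~ Binomial(13, 0.173); P(X ≤ 1) = Σ C(13,k) p^k (1−p)^(13−k) over k:
  k=0: C(13,0)·0.173^0·0.827^13 = 0.084639
  k=1: C(13,1)·0.173^1·0.827^12 = 0.230174
Total = 0.314813

0.3148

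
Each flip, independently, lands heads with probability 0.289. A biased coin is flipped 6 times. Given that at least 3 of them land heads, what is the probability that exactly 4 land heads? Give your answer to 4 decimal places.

0.2245

X ~ Binomial(6, 0.289). Want P(X=4 | X≥3) = P(X=4) / P(X≥3).
P(X=4) = C(6,4)·0.289^4·0.711^2 = 0.052896
P(X≥3) = 1 − 0.129187 − 0.315063 − 0.320159 = 0.235592
Ratio = 0.052896 / 0.235592 = 0.224523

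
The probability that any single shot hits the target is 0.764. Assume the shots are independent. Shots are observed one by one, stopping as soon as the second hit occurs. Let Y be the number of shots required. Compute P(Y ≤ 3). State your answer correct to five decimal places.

0.85920

Finishing within 3 shots ⇔ at least 2 successes in the first 3. With X ~ Binomial(3, 0.764), P(Y ≤ 3) = 1 − P(X ≤ 1).
  k=0: C(3,0)·0.764^0·0.236^3 = 0.0131443
  k=1: C(3,1)·0.764^1·0.236^2 = 0.1276552
1 − 0.1407995 = 0.8592005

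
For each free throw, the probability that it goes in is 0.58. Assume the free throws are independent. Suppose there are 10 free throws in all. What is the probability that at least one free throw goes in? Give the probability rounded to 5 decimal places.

0.99983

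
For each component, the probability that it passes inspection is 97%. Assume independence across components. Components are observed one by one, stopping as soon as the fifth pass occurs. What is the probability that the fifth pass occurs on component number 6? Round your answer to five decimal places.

Y = trial on which the fifth success occurs; negative binomial, r=5, p=0.97.
P(Y=6) = C(5,4) · p^5 · (1−p)^1
= 5 · 0.85873 · 0.03 = 0.1288101

0.12881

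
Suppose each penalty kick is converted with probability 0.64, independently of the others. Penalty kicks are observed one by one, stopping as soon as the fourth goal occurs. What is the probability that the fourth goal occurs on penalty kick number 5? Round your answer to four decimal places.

0.2416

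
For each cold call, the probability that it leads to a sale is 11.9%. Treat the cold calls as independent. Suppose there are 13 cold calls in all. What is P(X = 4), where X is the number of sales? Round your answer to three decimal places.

0.046

X ~ Binomial(n=13, p=0.119).
P(X=4) = C(13,4) · p^4 · (1−p)^9
= 715 · 0.00020053 · 0.31973 = 0.04584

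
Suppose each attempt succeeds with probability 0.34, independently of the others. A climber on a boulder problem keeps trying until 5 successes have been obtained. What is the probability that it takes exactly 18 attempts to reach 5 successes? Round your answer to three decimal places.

Y = trial on which the fifth success occurs; negative binomial, r=5, p=0.34.
P(Y=18) = C(17,4) · p^5 · (1−p)^13
= 2380 · 0.0045435 · 0.0045089 = 0.04876

0.049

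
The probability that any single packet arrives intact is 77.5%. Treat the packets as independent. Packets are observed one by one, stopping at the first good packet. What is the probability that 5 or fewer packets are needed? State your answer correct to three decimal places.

Y = number of packets to the first success; geometric, p = 0.775.
P(Y ≤ 5) = 1 − (1−p)^5 = 1 − 0.00058 = 0.99942

0.999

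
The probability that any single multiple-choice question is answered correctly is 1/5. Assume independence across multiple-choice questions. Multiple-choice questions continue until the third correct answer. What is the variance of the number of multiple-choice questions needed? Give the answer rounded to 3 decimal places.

60.000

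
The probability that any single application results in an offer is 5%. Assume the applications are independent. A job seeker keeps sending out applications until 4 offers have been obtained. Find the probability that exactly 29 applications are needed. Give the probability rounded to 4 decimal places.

Y = trial on which the fourth success occurs; negative binomial, r=4, p=0.05.
P(Y=29) = C(28,3) · p^4 · (1−p)^25
= 3276 · 6.25e-06 · 0.27739 = 0.005680

0.0057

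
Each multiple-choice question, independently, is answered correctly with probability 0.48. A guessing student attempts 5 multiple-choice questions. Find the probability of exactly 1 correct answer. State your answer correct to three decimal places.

X ~ Binomial(n=5, p=0.48).
P(X=1) = C(5,1) · p^1 · (1−p)^4
= 5 · 0.48 · 0.073116 = 0.17548

0.175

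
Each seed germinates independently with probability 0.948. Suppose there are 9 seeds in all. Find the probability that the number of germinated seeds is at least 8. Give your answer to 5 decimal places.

0.92370

X ~ Binomial(9, 0.948); P(X ≥ 8) = Σ C(9,k) p^k (1−p)^(9−k) over k:
  k=8: C(9,8)·0.948^8·0.052^1 = 0.3052900
  k=9: C(9,9)·0.948^9·0.052^0 = 0.6184079
Total = 0.9236979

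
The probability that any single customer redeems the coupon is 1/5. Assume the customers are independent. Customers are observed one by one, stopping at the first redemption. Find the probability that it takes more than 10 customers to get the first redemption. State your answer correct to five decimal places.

0.10737

Y = number of customers to the first success; geometric, p = 0.20.
P(Y > 10) = P(first 10 all fail) = (1−p)^10 = 0.1073742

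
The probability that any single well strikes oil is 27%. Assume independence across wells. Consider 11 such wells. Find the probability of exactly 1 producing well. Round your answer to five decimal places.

0.12764

X ~ Binomial(n=11, p=0.27).
P(X=1) = C(11,1) · p^1 · (1−p)^10
= 11 · 0.27 · 0.042976 = 0.1276395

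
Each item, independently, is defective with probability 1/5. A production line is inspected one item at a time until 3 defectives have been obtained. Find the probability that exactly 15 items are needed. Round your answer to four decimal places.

0.0500

Y = trial on which the third success occurs; negative binomial, r=3, p=0.20.
P(Y=15) = C(14,2) · p^3 · (1−p)^12
= 91 · 0.008 · 0.068719 = 0.050028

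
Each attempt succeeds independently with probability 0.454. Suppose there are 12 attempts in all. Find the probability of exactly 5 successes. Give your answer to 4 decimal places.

X ~ Binomial(n=12, p=0.454).
P(X=5) = C(12,5) · p^5 · (1−p)^7
= 792 · 0.019288 · 0.014466 = 0.220980

0.2210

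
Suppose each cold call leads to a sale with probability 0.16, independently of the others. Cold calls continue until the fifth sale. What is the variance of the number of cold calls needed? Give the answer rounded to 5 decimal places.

Y = total cold calls until the fifth success; negative binomial with r=5, p=0.16.
Var(Y) = r(1−p)/p² = 5·0.84 / 0.16² = 164.0625000

164.06250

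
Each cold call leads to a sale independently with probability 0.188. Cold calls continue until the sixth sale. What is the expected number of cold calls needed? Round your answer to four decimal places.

31.9149

Y = total cold calls until the sixth success; negative binomial with r=6, p=0.188.
E[Y] = r / p = 6 / 0.188 = 31.914894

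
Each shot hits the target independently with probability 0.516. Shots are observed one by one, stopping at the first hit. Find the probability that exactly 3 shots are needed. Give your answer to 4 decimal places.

0.1209

Geometric (trials to first success), p = 0.516.
P(Y = 3) = (1−p)^2 · p = 0.23426 · 0.516 = 0.120876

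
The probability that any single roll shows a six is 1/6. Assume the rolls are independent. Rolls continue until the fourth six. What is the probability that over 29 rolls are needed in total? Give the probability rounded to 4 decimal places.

0.2642

Needing more than 29 rolls ⇔ fewer than 4 successes in the first 29. With X ~ Binomial(29, 0.166667), P(Y > 29) = P(X ≤ 3).
  k=0: C(29,0)·0.166667^0·0.833333^29 = 0.005055
  k=1: C(29,1)·0.166667^1·0.833333^28 = 0.029321
  k=2: C(29,2)·0.166667^2·0.833333^27 = 0.082097
  k=3: C(29,3)·0.166667^3·0.833333^26 = 0.147775
P(X ≤ 3) = 0.264249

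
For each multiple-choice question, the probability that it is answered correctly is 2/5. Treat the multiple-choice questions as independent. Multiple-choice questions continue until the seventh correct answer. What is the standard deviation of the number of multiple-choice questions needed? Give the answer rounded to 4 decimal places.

Y = total multiple-choice questions until the seventh success; negative binomial with r=7, p=0.40.
SD(Y) = √[r(1−p)/p²] = √(26.250000) = 5.123475

5.1235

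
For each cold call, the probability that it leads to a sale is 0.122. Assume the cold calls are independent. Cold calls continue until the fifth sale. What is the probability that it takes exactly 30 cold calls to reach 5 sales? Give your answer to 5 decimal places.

0.02482

Y = trial on which the fifth success occurs; negative binomial, r=5, p=0.122.
P(Y=30) = C(29,4) · p^5 · (1−p)^25
= 23751 · 2.7027e-05 · 0.038669 = 0.0248224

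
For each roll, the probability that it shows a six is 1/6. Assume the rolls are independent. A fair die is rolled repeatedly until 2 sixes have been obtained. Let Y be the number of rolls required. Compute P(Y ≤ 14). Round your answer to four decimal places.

0.7040

Finishing within 14 rolls ⇔ at least 2 successes in the first 14. With X ~ Binomial(14, 0.166667), P(Y ≤ 14) = 1 − P(X ≤ 1).
  k=0: C(14,0)·0.166667^0·0.833333^14 = 0.077887
  k=1: C(14,1)·0.166667^1·0.833333^13 = 0.218082
1 − 0.295969 = 0.704031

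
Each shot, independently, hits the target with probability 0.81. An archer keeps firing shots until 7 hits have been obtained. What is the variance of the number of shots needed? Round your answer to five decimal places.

Y = total shots until the seventh success; negative binomial with r=7, p=0.81.
Var(Y) = r(1−p)/p² = 7·0.19 / 0.81² = 2.0271300

2.02713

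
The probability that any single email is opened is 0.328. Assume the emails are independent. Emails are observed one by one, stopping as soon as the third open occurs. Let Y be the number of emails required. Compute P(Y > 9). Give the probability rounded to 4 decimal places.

0.3904

Needing more than 9 emails ⇔ fewer than 3 successes in the first 9. With X ~ Binomial(9, 0.328), P(Y > 9) = P(X ≤ 2).
  k=0: C(9,0)·0.328^0·0.672^9 = 0.027946
  k=1: C(9,1)·0.328^1·0.672^8 = 0.122764
  k=2: C(9,2)·0.328^2·0.672^7 = 0.239682
P(X ≤ 2) = 0.390392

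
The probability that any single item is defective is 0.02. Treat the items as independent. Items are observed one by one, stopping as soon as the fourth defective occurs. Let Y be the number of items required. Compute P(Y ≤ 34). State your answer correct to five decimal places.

0.00460

Finishing within 34 items ⇔ at least 4 successes in the first 34. With X ~ Binomial(34, 0.02), P(Y ≤ 34) = 1 − P(X ≤ 3).
  k=0: C(34,0)·0.02^0·0.98^34 = 0.5031374
  k=1: C(34,1)·0.02^1·0.98^33 = 0.3491157
  k=2: C(34,2)·0.02^2·0.98^32 = 0.1175594
  k=3: C(34,3)·0.02^3·0.98^31 = 0.0255912
1 − 0.9954036 = 0.0045964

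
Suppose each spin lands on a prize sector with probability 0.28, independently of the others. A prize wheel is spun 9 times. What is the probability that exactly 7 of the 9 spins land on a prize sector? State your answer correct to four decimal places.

0.0025

X ~ Binomial(n=9, p=0.28).
P(X=7) = C(9,7) · p^7 · (1−p)^2
= 36 · 0.00013493 · 0.5184 = 0.002518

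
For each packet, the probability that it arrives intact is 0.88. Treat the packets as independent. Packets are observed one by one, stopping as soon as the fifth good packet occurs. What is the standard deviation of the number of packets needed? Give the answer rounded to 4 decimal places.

Y = total packets until the fifth success; negative binomial with r=5, p=0.88.
SD(Y) = √[r(1−p)/p²] = √(0.774793) = 0.880223

0.8802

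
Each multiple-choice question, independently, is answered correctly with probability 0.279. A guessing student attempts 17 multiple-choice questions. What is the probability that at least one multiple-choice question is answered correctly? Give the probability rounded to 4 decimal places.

0.9962

P(at least one) = 1 − P(none) = 1 − (1 − 0.279)^17
= 1 − 0.003845 = 0.996155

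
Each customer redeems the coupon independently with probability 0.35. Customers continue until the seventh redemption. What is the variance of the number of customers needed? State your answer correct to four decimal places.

37.1429

Y = total customers until the seventh success; negative binomial with r=7, p=0.35.
Var(Y) = r(1−p)/p² = 7·0.65 / 0.35² = 37.142857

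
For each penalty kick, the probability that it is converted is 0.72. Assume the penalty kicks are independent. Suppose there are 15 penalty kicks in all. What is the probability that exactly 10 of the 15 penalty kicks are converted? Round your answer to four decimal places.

X ~ Binomial(n=15, p=0.72).
P(X=10) = C(15,10) · p^10 · (1−p)^5
= 3003 · 0.037439 · 0.001721 = 0.193495

0.1935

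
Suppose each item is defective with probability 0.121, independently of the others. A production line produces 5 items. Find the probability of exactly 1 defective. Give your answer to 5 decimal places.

0.36117

X ~ Binomial(n=5, p=0.121).
P(X=1) = C(5,1) · p^1 · (1−p)^4
= 5 · 0.121 · 0.59697 = 0.3611693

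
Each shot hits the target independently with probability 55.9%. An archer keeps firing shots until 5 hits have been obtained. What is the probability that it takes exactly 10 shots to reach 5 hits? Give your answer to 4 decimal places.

Y = trial on which the fifth success occurs; negative binomial, r=5, p=0.559.
P(Y=10) = C(9,4) · p^5 · (1−p)^5
= 126 · 0.054583 · 0.01668 = 0.114716

0.1147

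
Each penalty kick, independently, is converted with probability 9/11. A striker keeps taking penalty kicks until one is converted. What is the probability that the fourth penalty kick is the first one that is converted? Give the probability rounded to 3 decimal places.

Geometric (trials to first success), p = 0.818182.
P(Y = 4) = (1−p)^3 · p = 0.0060105 · 0.818182 = 0.00492

0.005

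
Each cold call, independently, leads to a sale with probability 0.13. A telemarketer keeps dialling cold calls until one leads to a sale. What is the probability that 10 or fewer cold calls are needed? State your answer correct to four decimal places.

0.7516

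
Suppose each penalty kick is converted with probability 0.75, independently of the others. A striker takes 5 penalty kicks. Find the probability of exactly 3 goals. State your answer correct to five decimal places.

X ~ Binomial(n=5, p=0.75).
P(X=3) = C(5,3) · p^3 · (1−p)^2
= 10 · 0.42188 · 0.0625 = 0.2636719

0.26367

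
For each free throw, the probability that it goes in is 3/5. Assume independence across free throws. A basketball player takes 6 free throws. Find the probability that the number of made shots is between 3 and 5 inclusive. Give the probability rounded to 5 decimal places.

0.77414

X ~ Binomial(6, 0.60); P(3 ≤ X ≤ 5) = Σ C(6,k) p^k (1−p)^(6−k) over k:
  k=3: C(6,3)·0.60^3·0.40^3 = 0.2764800
  k=4: C(6,4)·0.60^4·0.40^2 = 0.3110400
  k=5: C(6,5)·0.60^5·0.40^1 = 0.1866240
Total = 0.7741440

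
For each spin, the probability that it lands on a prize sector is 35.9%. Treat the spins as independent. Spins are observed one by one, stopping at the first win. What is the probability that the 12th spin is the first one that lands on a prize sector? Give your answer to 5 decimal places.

Geometric (trials to first success), p = 0.359.
P(Y = 12) = (1−p)^11 · p = 0.0075065 · 0.359 = 0.0026948

0.00269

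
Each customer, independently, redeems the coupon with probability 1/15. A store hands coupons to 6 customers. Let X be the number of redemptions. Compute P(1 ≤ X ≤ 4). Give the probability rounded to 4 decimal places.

0.3390

X ~ Binomial(6, 0.066667); P(1 ≤ X ≤ 4) = Σ C(6,k) p^k (1−p)^(6−k) over k:
  k=1: C(6,1)·0.066667^1·0.933333^5 = 0.283298
  k=2: C(6,2)·0.066667^2·0.933333^4 = 0.050589
  k=3: C(6,3)·0.066667^3·0.933333^3 = 0.004818
  k=4: C(6,4)·0.066667^4·0.933333^2 = 0.000258
Total = 0.338963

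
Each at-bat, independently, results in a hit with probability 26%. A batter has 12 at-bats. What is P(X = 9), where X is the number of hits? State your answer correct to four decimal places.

0.0005

X ~ Binomial(n=12, p=0.26).
P(X=9) = C(12,9) · p^9 · (1−p)^3
= 220 · 5.4295e-06 · 0.40522 = 0.000484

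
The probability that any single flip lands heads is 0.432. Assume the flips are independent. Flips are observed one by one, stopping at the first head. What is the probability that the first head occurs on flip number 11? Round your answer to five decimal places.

Geometric (trials to first success), p = 0.432.
P(Y = 11) = (1−p)^10 · p = 0.0034953 · 0.432 = 0.0015100

0.00151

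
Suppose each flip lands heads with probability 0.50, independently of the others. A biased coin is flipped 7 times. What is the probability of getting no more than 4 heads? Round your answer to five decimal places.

0.77344

X ~ Binomial(7, 0.50); P(X ≤ 4) = Σ C(7,k) p^k (1−p)^(7−k) over k:
  k=0: C(7,0)·0.50^0·0.50^7 = 0.0078125
  k=1: C(7,1)·0.50^1·0.50^6 = 0.0546875
  k=2: C(7,2)·0.50^2·0.50^5 = 0.1640625
  k=3: C(7,3)·0.50^3·0.50^4 = 0.2734375
  k=4: C(7,4)·0.50^4·0.50^3 = 0.2734375
Total = 0.7734375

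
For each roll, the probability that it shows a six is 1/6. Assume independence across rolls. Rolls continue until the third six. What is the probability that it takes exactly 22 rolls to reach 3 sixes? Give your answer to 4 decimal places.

0.0304

Y = trial on which the third success occurs; negative binomial, r=3, p=0.166667.
P(Y=22) = C(21,2) · p^3 · (1−p)^19
= 210 · 0.0046296 · 0.031301 = 0.030431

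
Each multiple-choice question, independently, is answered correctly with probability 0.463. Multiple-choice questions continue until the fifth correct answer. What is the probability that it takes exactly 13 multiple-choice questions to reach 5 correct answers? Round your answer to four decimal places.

Y = trial on which the fifth success occurs; negative binomial, r=5, p=0.463.
P(Y=13) = C(12,4) · p^5 · (1−p)^8
= 495 · 0.021277 · 0.006915 = 0.072829

0.0728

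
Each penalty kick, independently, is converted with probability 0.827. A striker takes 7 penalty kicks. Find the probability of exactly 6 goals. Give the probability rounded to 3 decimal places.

X ~ Binomial(n=7, p=0.827).
P(X=6) = C(7,6) · p^6 · (1−p)^1
= 7 · 0.31991 · 0.173 = 0.38742

0.387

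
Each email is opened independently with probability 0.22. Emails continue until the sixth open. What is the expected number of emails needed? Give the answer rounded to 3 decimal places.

27.273

Y = total emails until the sixth success; negative binomial with r=6, p=0.22.
E[Y] = r / p = 6 / 0.22 = 27.27273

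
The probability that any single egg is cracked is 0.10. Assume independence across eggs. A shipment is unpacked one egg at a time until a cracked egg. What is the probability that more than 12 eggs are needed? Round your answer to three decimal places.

0.282

Y = number of eggs to the first success; geometric, p = 0.10.
P(Y > 12) = P(first 12 all fail) = (1−p)^12 = 0.28243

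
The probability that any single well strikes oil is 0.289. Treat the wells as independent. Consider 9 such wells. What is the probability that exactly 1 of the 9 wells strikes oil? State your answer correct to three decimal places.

X ~ Binomial(n=9, p=0.289).
P(X=1) = C(9,1) · p^1 · (1−p)^8
= 9 · 0.289 · 0.065307 = 0.16986

0.170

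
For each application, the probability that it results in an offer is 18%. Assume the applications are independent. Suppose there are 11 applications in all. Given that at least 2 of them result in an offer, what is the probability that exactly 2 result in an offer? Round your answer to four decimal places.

X ~ Binomial(11, 0.18). Want P(X=2 | X≥2) = P(X=2) / P(X≥2).
P(X=2) = C(11,2)·0.18^2·0.82^9 = 0.298698
P(X≥2) = 1 − 0.112707 − 0.272147 = 0.615146
Ratio = 0.298698 / 0.615146 = 0.485573

0.4856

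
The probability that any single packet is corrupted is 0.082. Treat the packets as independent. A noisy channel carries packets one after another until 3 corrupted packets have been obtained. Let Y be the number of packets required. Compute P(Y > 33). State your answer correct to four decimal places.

Needing more than 33 packets ⇔ fewer than 3 successes in the first 33. With X ~ Binomial(33, 0.082), P(Y > 33) = P(X ≤ 2).
  k=0: C(33,0)·0.082^0·0.918^33 = 0.059403
  k=1: C(33,1)·0.082^1·0.918^32 = 0.175103
  k=2: C(33,2)·0.082^2·0.918^31 = 0.250256
P(X ≤ 2) = 0.484762

0.4848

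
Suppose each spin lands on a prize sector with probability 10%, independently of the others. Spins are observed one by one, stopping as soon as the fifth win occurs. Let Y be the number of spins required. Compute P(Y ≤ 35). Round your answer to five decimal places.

0.26925

Finishing within 35 spins ⇔ at least 5 successes in the first 35. With X ~ Binomial(35, 0.10), P(Y ≤ 35) = 1 − P(X ≤ 4).
  k=0: C(35,0)·0.10^0·0.90^35 = 0.0250316
  k=1: C(35,1)·0.10^1·0.90^34 = 0.0973449
  k=2: C(35,2)·0.10^2·0.90^33 = 0.1838738
  k=3: C(35,3)·0.10^3·0.90^32 = 0.2247346
  k=4: C(35,4)·0.10^4·0.90^31 = 0.1997641
1 − 0.7307490 = 0.2692510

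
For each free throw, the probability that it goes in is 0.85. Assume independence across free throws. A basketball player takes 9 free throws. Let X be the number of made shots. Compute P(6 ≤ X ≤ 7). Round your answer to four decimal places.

X ~ Binomial(9, 0.85); P(6 ≤ X ≤ 7) = Σ C(9,k) p^k (1−p)^(9−k) over k:
  k=6: C(9,6)·0.85^6·0.15^3 = 0.106922
  k=7: C(9,7)·0.85^7·0.15^2 = 0.259667
Total = 0.366589

0.3666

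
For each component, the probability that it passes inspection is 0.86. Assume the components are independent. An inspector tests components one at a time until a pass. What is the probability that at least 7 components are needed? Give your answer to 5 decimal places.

Y = number of components to the first success; geometric, p = 0.86.
P(Y > 6) = P(first 6 all fail) = (1−p)^6 = 0.0000075

0.00001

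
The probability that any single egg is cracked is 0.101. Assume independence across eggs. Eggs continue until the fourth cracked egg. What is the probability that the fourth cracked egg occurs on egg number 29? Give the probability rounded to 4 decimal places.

Y = trial on which the fourth success occurs; negative binomial, r=4, p=0.101.
P(Y=29) = C(28,3) · p^4 · (1−p)^25
= 3276 · 0.00010406 · 0.069822 = 0.023802

0.0238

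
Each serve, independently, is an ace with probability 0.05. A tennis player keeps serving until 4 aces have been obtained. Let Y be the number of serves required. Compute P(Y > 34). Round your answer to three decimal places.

0.912

Needing more than 34 serves ⇔ fewer than 4 successes in the first 34. With X ~ Binomial(34, 0.05), P(Y > 34) = P(X ≤ 3).
  k=0: C(34,0)·0.05^0·0.95^34 = 0.17482
  k=1: C(34,1)·0.05^1·0.95^33 = 0.31284
  k=2: C(34,2)·0.05^2·0.95^32 = 0.27168
  k=3: C(34,3)·0.05^3·0.95^31 = 0.15252
P(X ≤ 3) = 0.91187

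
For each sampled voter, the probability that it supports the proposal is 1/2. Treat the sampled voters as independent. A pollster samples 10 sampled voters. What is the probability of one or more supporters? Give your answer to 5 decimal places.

0.99902

P(at least one) = 1 − P(none) = 1 − (1 − 0.50)^10
= 1 − 0.0009766 = 0.9990234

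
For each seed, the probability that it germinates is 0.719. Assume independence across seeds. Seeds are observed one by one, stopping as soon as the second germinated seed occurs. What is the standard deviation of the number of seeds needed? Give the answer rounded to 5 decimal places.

1.04265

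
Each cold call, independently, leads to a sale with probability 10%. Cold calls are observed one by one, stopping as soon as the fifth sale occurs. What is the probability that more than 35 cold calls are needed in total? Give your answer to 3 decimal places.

Needing more than 35 cold calls ⇔ fewer than 5 successes in the first 35. With X ~ Binomial(35, 0.10), P(Y > 35) = P(X ≤ 4).
  k=0: C(35,0)·0.10^0·0.90^35 = 0.02503
  k=1: C(35,1)·0.10^1·0.90^34 = 0.09734
  k=2: C(35,2)·0.10^2·0.90^33 = 0.18387
  k=3: C(35,3)·0.10^3·0.90^32 = 0.22473
  k=4: C(35,4)·0.10^4·0.90^31 = 0.19976
P(X ≤ 4) = 0.73075

0.731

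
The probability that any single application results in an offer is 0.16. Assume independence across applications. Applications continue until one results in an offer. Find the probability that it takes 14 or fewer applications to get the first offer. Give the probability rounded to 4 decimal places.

0.9129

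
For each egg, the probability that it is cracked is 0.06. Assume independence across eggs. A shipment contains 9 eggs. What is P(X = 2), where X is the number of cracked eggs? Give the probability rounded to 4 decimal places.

X ~ Binomial(n=9, p=0.06).
P(X=2) = C(9,2) · p^2 · (1−p)^7
= 36 · 0.0036 · 0.64848 = 0.084043

0.0840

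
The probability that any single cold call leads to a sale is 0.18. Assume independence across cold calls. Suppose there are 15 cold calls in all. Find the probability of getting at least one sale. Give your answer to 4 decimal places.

P(at least one) = 1 − P(none) = 1 − (1 − 0.18)^15
= 1 − 0.050957 = 0.949043

0.9490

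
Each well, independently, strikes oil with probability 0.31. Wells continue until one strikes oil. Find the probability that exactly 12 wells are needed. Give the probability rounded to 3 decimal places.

Geometric (trials to first success), p = 0.31.
P(Y = 12) = (1−p)^11 · p = 0.016879 · 0.31 = 0.00523

0.005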